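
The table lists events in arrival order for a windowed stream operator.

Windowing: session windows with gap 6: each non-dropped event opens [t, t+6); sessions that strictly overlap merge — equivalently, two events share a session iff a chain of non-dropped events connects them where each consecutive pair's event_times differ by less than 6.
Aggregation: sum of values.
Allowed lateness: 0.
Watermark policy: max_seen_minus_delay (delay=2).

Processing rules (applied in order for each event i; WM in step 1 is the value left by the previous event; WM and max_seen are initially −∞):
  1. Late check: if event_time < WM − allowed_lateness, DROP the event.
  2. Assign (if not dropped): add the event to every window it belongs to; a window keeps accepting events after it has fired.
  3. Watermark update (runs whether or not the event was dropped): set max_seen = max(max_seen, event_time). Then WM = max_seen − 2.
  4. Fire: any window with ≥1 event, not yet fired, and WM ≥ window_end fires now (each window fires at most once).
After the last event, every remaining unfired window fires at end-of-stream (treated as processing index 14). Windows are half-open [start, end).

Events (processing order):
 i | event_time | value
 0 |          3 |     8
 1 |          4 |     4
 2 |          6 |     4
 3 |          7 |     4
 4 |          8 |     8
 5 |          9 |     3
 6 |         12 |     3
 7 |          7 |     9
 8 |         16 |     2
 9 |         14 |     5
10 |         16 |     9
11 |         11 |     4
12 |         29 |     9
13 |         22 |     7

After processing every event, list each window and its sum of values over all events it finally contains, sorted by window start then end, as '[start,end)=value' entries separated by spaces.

[3,22)=50 [29,35)=9

i=0 t=3 v=8: → [3,9); WM=1
i=1 t=4 v=4: → [3,10); WM=2
i=2 t=6 v=4: → [3,12); WM=4
i=3 t=7 v=4: → [3,13); WM=5
i=4 t=8 v=8: → [3,14); WM=6
i=5 t=9 v=3: → [3,15); WM=7
i=6 t=12 v=3: → [3,18); WM=10
i=7 t=7 v=9: DROP (t<10-0); WM=10
i=8 t=16 v=2: → [3,22); WM=14
i=9 t=14 v=5: → [3,22); WM=14
i=10 t=16 v=9: → [3,22); WM=14
i=11 t=11 v=4: DROP (t<14-0); WM=14
i=12 t=29 v=9: → [29,35); WM=27
i=13 t=22 v=7: DROP (t<27-0); WM=27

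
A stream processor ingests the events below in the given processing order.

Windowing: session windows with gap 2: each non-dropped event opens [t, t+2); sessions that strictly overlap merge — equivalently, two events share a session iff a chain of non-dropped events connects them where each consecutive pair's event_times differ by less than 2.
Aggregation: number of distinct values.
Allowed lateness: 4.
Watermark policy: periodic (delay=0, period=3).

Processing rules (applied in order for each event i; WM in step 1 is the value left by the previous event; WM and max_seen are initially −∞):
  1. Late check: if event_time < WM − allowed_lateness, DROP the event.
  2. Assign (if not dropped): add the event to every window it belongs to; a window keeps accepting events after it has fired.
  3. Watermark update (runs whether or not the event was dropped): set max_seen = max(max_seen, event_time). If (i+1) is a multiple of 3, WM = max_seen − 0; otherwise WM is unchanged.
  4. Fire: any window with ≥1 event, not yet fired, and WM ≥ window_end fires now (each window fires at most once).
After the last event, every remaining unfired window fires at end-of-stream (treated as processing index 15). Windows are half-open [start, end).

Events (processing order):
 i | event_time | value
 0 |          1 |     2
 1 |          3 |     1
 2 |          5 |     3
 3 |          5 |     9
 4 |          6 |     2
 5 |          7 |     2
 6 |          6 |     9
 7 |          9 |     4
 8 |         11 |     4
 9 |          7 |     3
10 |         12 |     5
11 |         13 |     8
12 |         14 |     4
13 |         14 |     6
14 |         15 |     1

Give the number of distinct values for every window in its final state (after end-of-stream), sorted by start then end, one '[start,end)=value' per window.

[1,3)=1 [3,5)=1 [5,9)=3 [9,11)=1 [11,17)=5

i=0 t=1 v=2: → [1,3); WM=−∞
i=1 t=3 v=1: → [3,5); WM=−∞
i=2 t=5 v=3: → [5,7); WM=5
i=3 t=5 v=9: → [5,7); WM=5
i=4 t=6 v=2: → [5,8); WM=5
i=5 t=7 v=2: → [5,9); WM=7
i=6 t=6 v=9: → [5,9); WM=7
i=7 t=9 v=4: → [9,11); WM=7
i=8 t=11 v=4: → [11,13); WM=11
i=9 t=7 v=3: → [5,9); WM=11
i=10 t=12 v=5: → [11,14); WM=11
i=11 t=13 v=8: → [11,15); WM=13
i=12 t=14 v=4: → [11,16); WM=13
i=13 t=14 v=6: → [11,16); WM=13
i=14 t=15 v=1: → [11,17); WM=15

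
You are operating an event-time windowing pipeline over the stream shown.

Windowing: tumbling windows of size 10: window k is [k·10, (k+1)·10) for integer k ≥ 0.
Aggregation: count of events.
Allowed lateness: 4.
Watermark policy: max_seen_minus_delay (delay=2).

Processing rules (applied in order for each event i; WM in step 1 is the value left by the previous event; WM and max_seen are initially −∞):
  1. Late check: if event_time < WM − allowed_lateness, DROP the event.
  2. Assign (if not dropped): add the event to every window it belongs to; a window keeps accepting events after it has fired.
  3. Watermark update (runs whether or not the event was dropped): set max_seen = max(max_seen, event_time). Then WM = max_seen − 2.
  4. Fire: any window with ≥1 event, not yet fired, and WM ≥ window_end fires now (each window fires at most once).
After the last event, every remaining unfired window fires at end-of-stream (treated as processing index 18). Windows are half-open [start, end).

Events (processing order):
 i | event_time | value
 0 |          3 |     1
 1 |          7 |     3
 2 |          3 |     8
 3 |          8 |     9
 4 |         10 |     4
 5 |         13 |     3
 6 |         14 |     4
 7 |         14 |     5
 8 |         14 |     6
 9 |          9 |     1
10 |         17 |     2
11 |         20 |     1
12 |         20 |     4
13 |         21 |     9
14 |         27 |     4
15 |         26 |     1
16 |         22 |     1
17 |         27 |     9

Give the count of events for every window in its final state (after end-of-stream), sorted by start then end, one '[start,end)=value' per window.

i=0 t=3 v=1: → [0,10); WM=1
i=1 t=7 v=3: → [0,10); WM=5
i=2 t=3 v=8: → [0,10); WM=5
i=3 t=8 v=9: → [0,10); WM=6
i=4 t=10 v=4: → [10,20); WM=8
i=5 t=13 v=3: → [10,20); WM=11; [0,10) fires=4
i=6 t=14 v=4: → [10,20); WM=12
i=7 t=14 v=5: → [10,20); WM=12
i=8 t=14 v=6: → [10,20); WM=12
i=9 t=9 v=1: → [0,10); WM=12
i=10 t=17 v=2: → [10,20); WM=15
i=11 t=20 v=1: → [20,30); WM=18
i=12 t=20 v=4: → [20,30); WM=18
i=13 t=21 v=9: → [20,30); WM=19
i=14 t=27 v=4: → [20,30); WM=25; [10,20) fires=6
i=15 t=26 v=1: → [20,30); WM=25
i=16 t=22 v=1: → [20,30); WM=25
i=17 t=27 v=9: → [20,30); WM=25

[0,10)=5 [10,20)=6 [20,30)=7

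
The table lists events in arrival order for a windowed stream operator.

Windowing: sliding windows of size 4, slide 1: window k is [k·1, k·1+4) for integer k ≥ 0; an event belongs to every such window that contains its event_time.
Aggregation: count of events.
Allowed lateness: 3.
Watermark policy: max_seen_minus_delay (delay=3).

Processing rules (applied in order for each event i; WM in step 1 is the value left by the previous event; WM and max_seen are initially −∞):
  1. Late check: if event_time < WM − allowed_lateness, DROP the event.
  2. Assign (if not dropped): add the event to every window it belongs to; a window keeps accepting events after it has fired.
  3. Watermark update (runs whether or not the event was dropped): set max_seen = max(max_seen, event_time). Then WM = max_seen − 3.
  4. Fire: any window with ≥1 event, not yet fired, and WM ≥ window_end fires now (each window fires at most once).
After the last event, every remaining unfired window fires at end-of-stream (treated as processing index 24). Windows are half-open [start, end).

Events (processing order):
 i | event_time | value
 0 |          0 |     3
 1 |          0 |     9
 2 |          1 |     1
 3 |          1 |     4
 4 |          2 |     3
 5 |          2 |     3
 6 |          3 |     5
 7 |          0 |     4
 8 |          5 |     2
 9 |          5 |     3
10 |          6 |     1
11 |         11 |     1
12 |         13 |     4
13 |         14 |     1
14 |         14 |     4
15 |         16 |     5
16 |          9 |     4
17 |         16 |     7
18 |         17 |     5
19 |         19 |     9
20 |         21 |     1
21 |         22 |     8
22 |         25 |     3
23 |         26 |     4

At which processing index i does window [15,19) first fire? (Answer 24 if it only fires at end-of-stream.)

21

i=0 t=0 v=3: → [0,4); WM=-3
i=1 t=0 v=9: → [0,4); WM=-3
i=2 t=1 v=1: → [1,5),[0,4); WM=-2
i=3 t=1 v=4: → [1,5),[0,4); WM=-2
i=4 t=2 v=3: → [2,6),[1,5),[0,4); WM=-1
i=5 t=2 v=3: → [2,6),[1,5),[0,4); WM=-1
i=6 t=3 v=5: → [3,7),[2,6),[1,5),[0,4); WM=0
i=7 t=0 v=4: → [0,4); WM=0
i=8 t=5 v=2: → [5,9),[4,8),[3,7),[2,6); WM=2
i=9 t=5 v=3: → [5,9),[4,8),[3,7),[2,6); WM=2
i=10 t=6 v=1: → [6,10),[5,9),[4,8),[3,7); WM=3
i=11 t=11 v=1: → [11,15),[10,14),[9,13),[8,12); WM=8; [0,4) fires=8 [1,5) fires=5 [2,6) fires=5 [3,7) fires=4 [4,8) fires=3
i=12 t=13 v=4: → [13,17),[12,16),[11,15),[10,14); WM=10; [5,9) fires=3 [6,10) fires=1
i=13 t=14 v=1: → [14,18),[13,17),[12,16),[11,15); WM=11
i=14 t=14 v=4: → [14,18),[13,17),[12,16),[11,15); WM=11
i=15 t=16 v=5: → [16,20),[15,19),[14,18),[13,17); WM=13; [8,12) fires=1 [9,13) fires=1
i=16 t=9 v=4: DROP (t<13-3); WM=13
i=17 t=16 v=7: → [16,20),[15,19),[14,18),[13,17); WM=13
i=18 t=17 v=5: → [17,21),[16,20),[15,19),[14,18); WM=14; [10,14) fires=2
i=19 t=19 v=9: → [19,23),[18,22),[17,21),[16,20); WM=16; [11,15) fires=4 [12,16) fires=3
i=20 t=21 v=1: → [21,25),[20,24),[19,23),[18,22); WM=18; [13,17) fires=5 [14,18) fires=5
i=21 t=22 v=8: → [22,26),[21,25),[20,24),[19,23); WM=19; [15,19) fires=3
i=22 t=25 v=3: → [25,29),[24,28),[23,27),[22,26); WM=22; [16,20) fires=4 [17,21) fires=2 [18,22) fires=2
i=23 t=26 v=4: → [26,30),[25,29),[24,28),[23,27); WM=23; [19,23) fires=3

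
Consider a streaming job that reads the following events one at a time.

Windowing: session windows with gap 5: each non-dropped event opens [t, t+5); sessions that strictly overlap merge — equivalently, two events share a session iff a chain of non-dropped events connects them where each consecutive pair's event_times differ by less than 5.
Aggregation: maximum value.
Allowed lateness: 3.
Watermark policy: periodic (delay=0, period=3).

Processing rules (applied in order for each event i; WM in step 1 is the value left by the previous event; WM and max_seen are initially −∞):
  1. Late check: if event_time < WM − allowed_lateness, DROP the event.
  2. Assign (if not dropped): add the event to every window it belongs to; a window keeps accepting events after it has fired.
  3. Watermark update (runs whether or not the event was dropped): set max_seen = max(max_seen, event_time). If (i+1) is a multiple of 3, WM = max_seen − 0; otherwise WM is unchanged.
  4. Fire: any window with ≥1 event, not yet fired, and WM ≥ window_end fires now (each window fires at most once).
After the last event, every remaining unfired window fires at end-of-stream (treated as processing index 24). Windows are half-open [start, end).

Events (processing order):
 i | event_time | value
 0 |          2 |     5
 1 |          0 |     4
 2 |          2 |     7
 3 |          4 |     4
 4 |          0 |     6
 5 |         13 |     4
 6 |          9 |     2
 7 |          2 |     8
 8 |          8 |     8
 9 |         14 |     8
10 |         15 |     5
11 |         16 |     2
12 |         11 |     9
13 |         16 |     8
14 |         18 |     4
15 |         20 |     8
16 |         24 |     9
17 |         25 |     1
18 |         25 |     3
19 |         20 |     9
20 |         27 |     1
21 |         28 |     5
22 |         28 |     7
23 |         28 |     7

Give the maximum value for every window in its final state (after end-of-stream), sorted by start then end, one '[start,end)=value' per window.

i=0 t=2 v=5: → [2,7); WM=−∞
i=1 t=0 v=4: → [0,7); WM=−∞
i=2 t=2 v=7: → [0,7); WM=2
i=3 t=4 v=4: → [0,9); WM=2
i=4 t=0 v=6: → [0,9); WM=2
i=5 t=13 v=4: → [13,18); WM=13
i=6 t=9 v=2: DROP (t<13-3); WM=13
i=7 t=2 v=8: DROP (t<13-3); WM=13
i=8 t=8 v=8: DROP (t<13-3); WM=13
i=9 t=14 v=8: → [13,19); WM=13
i=10 t=15 v=5: → [13,20); WM=13
i=11 t=16 v=2: → [13,21); WM=16
i=12 t=11 v=9: DROP (t<16-3); WM=16
i=13 t=16 v=8: → [13,21); WM=16
i=14 t=18 v=4: → [13,23); WM=18
i=15 t=20 v=8: → [13,25); WM=18
i=16 t=24 v=9: → [13,29); WM=18
i=17 t=25 v=1: → [13,30); WM=25
i=18 t=25 v=3: → [13,30); WM=25
i=19 t=20 v=9: DROP (t<25-3); WM=25
i=20 t=27 v=1: → [13,32); WM=27
i=21 t=28 v=5: → [13,33); WM=27
i=22 t=28 v=7: → [13,33); WM=27
i=23 t=28 v=7: → [13,33); WM=28

[0,9)=7 [13,33)=9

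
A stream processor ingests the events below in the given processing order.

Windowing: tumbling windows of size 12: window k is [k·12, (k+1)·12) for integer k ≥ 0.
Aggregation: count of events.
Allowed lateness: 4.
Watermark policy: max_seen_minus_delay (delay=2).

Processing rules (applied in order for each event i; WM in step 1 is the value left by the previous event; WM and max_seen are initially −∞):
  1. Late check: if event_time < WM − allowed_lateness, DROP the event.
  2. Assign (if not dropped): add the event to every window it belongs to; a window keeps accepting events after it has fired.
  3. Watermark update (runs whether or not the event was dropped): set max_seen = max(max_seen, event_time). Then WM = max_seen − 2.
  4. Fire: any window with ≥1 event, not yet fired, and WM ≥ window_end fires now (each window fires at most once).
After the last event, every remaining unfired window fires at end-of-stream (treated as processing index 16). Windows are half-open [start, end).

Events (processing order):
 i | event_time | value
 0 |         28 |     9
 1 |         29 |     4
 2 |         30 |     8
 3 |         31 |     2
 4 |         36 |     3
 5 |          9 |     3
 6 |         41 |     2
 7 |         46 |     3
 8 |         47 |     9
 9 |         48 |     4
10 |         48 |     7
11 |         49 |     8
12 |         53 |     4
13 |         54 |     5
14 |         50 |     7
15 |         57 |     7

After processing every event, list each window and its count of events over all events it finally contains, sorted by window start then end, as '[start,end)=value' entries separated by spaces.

i=0 t=28 v=9: → [24,36); WM=26
i=1 t=29 v=4: → [24,36); WM=27
i=2 t=30 v=8: → [24,36); WM=28
i=3 t=31 v=2: → [24,36); WM=29
i=4 t=36 v=3: → [36,48); WM=34
i=5 t=9 v=3: DROP (t<34-4); WM=34
i=6 t=41 v=2: → [36,48); WM=39; [24,36) fires=4
i=7 t=46 v=3: → [36,48); WM=44
i=8 t=47 v=9: → [36,48); WM=45
i=9 t=48 v=4: → [48,60); WM=46
i=10 t=48 v=7: → [48,60); WM=46
i=11 t=49 v=8: → [48,60); WM=47
i=12 t=53 v=4: → [48,60); WM=51; [36,48) fires=4
i=13 t=54 v=5: → [48,60); WM=52
i=14 t=50 v=7: → [48,60); WM=52
i=15 t=57 v=7: → [48,60); WM=55

[24,36)=4 [36,48)=4 [48,60)=7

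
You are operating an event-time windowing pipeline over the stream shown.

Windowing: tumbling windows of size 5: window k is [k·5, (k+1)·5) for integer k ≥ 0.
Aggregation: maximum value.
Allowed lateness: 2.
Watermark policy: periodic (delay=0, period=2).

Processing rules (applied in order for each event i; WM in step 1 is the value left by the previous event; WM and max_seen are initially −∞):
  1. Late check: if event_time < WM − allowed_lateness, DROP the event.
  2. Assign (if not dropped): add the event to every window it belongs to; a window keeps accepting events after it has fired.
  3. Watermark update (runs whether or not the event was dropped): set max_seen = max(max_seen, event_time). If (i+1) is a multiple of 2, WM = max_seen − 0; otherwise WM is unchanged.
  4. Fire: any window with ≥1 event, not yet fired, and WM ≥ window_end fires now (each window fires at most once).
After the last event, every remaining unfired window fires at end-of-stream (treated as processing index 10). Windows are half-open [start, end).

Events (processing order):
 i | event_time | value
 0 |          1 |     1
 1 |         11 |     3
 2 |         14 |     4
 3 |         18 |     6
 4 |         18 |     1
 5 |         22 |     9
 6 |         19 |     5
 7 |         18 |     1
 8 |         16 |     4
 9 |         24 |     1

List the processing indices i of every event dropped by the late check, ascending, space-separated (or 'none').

i=0 t=1 v=1: → [0,5); WM=−∞
i=1 t=11 v=3: → [10,15); WM=11; [0,5) fires=1
i=2 t=14 v=4: → [10,15); WM=11
i=3 t=18 v=6: → [15,20); WM=18; [10,15) fires=4
i=4 t=18 v=1: → [15,20); WM=18
i=5 t=22 v=9: → [20,25); WM=22; [15,20) fires=6
i=6 t=19 v=5: DROP (t<22-2); WM=22
i=7 t=18 v=1: DROP (t<22-2); WM=22
i=8 t=16 v=4: DROP (t<22-2); WM=22
i=9 t=24 v=1: → [20,25); WM=24

6 7 8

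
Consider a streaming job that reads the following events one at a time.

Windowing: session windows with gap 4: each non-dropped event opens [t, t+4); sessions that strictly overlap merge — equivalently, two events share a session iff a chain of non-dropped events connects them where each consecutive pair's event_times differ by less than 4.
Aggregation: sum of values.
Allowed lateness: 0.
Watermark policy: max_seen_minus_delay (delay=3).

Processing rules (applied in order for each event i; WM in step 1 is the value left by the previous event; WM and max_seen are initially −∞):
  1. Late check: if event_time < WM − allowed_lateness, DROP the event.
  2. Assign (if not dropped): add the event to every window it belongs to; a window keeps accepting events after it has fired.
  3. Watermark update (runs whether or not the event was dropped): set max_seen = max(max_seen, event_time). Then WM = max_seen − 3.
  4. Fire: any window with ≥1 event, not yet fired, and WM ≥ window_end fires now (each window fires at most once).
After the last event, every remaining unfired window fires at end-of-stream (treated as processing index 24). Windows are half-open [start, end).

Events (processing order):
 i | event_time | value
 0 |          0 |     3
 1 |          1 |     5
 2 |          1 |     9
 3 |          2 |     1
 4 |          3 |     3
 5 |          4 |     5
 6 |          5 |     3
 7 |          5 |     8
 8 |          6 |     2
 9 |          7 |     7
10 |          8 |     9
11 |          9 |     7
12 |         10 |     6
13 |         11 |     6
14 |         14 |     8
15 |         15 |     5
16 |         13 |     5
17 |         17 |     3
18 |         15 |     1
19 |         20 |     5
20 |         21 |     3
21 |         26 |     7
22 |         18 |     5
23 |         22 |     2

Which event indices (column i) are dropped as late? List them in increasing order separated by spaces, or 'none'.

i=0 t=0 v=3: → [0,4); WM=-3
i=1 t=1 v=5: → [0,5); WM=-2
i=2 t=1 v=9: → [0,5); WM=-2
i=3 t=2 v=1: → [0,6); WM=-1
i=4 t=3 v=3: → [0,7); WM=0
i=5 t=4 v=5: → [0,8); WM=1
i=6 t=5 v=3: → [0,9); WM=2
i=7 t=5 v=8: → [0,9); WM=2
i=8 t=6 v=2: → [0,10); WM=3
i=9 t=7 v=7: → [0,11); WM=4
i=10 t=8 v=9: → [0,12); WM=5
i=11 t=9 v=7: → [0,13); WM=6
i=12 t=10 v=6: → [0,14); WM=7
i=13 t=11 v=6: → [0,15); WM=8
i=14 t=14 v=8: → [0,18); WM=11
i=15 t=15 v=5: → [0,19); WM=12
i=16 t=13 v=5: → [0,19); WM=12
i=17 t=17 v=3: → [0,21); WM=14
i=18 t=15 v=1: → [0,21); WM=14
i=19 t=20 v=5: → [0,24); WM=17
i=20 t=21 v=3: → [0,25); WM=18
i=21 t=26 v=7: → [26,30); WM=23
i=22 t=18 v=5: DROP (t<23-0); WM=23
i=23 t=22 v=2: DROP (t<23-0); WM=23

22 23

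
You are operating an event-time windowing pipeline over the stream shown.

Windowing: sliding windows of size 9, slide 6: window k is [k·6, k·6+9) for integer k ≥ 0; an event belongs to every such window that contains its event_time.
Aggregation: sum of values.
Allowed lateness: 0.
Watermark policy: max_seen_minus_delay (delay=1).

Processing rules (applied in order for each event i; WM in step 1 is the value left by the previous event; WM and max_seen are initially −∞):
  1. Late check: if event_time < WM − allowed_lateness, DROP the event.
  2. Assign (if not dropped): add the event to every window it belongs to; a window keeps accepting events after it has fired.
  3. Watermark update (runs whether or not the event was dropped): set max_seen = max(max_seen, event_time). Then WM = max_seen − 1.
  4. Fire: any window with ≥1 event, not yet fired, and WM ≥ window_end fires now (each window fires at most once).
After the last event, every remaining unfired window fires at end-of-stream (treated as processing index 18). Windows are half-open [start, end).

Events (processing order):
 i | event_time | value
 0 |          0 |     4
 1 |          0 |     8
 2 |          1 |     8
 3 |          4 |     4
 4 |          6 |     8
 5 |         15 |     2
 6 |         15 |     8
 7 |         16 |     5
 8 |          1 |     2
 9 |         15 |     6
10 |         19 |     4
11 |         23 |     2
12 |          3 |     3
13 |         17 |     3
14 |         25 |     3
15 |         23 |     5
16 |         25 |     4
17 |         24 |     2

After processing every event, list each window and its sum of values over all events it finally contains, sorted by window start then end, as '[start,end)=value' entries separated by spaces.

[0,9)=32 [6,15)=8 [12,21)=25 [18,27)=15 [24,33)=9

i=0 t=0 v=4: → [0,9); WM=-1
i=1 t=0 v=8: → [0,9); WM=-1
i=2 t=1 v=8: → [0,9); WM=0
i=3 t=4 v=4: → [0,9); WM=3
i=4 t=6 v=8: → [6,15),[0,9); WM=5
i=5 t=15 v=2: → [12,21); WM=14; [0,9) fires=32
i=6 t=15 v=8: → [12,21); WM=14
i=7 t=16 v=5: → [12,21); WM=15; [6,15) fires=8
i=8 t=1 v=2: DROP (t<15-0); WM=15
i=9 t=15 v=6: → [12,21); WM=15
i=10 t=19 v=4: → [18,27),[12,21); WM=18
i=11 t=23 v=2: → [18,27); WM=22; [12,21) fires=25
i=12 t=3 v=3: DROP (t<22-0); WM=22
i=13 t=17 v=3: DROP (t<22-0); WM=22
i=14 t=25 v=3: → [24,33),[18,27); WM=24
i=15 t=23 v=5: DROP (t<24-0); WM=24
i=16 t=25 v=4: → [24,33),[18,27); WM=24
i=17 t=24 v=2: → [24,33),[18,27); WM=24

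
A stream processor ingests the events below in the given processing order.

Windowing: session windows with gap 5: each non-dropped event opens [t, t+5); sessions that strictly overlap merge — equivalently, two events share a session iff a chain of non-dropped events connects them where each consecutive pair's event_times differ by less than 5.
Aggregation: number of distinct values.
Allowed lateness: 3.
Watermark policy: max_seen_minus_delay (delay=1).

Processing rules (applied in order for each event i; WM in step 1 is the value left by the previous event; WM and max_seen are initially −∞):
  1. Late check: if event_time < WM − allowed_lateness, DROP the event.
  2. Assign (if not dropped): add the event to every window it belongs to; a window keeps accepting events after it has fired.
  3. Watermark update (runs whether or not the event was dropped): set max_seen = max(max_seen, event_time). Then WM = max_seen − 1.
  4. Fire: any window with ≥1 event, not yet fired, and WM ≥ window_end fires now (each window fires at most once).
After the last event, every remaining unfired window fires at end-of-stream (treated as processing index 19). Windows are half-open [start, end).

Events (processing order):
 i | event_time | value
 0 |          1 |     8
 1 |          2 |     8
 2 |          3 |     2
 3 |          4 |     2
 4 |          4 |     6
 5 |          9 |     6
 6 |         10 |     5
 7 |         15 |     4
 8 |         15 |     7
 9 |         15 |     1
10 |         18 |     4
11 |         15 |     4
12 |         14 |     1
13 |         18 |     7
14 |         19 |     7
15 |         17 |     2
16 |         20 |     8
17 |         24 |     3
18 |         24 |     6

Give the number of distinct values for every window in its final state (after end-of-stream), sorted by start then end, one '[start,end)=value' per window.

i=0 t=1 v=8: → [1,6); WM=0
i=1 t=2 v=8: → [1,7); WM=1
i=2 t=3 v=2: → [1,8); WM=2
i=3 t=4 v=2: → [1,9); WM=3
i=4 t=4 v=6: → [1,9); WM=3
i=5 t=9 v=6: → [9,14); WM=8
i=6 t=10 v=5: → [9,15); WM=9
i=7 t=15 v=4: → [15,20); WM=14
i=8 t=15 v=7: → [15,20); WM=14
i=9 t=15 v=1: → [15,20); WM=14
i=10 t=18 v=4: → [15,23); WM=17
i=11 t=15 v=4: → [15,23); WM=17
i=12 t=14 v=1: → [9,23); WM=17
i=13 t=18 v=7: → [9,23); WM=17
i=14 t=19 v=7: → [9,24); WM=18
i=15 t=17 v=2: → [9,24); WM=18
i=16 t=20 v=8: → [9,25); WM=19
i=17 t=24 v=3: → [9,29); WM=23
i=18 t=24 v=6: → [9,29); WM=23

[1,9)=3 [9,29)=8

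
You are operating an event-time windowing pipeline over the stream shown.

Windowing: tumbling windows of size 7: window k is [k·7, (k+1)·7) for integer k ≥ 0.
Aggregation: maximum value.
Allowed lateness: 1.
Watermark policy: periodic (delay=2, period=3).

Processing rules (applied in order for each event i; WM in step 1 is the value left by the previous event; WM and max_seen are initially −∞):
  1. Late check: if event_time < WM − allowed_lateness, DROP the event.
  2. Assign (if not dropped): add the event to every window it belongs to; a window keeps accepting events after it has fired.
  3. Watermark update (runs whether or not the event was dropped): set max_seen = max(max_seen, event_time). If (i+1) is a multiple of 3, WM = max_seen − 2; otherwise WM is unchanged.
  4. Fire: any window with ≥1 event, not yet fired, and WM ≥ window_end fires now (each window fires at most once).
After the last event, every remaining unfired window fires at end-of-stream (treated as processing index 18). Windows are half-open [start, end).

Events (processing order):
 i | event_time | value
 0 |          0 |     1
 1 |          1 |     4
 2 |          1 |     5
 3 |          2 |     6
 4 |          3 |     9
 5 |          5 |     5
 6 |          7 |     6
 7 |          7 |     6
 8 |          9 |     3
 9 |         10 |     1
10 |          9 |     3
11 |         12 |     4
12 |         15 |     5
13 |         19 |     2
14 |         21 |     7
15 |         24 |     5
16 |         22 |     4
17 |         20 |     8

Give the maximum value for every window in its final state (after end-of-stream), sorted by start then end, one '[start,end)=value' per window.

i=0 t=0 v=1: → [0,7); WM=−∞
i=1 t=1 v=4: → [0,7); WM=−∞
i=2 t=1 v=5: → [0,7); WM=-1
i=3 t=2 v=6: → [0,7); WM=-1
i=4 t=3 v=9: → [0,7); WM=-1
i=5 t=5 v=5: → [0,7); WM=3
i=6 t=7 v=6: → [7,14); WM=3
i=7 t=7 v=6: → [7,14); WM=3
i=8 t=9 v=3: → [7,14); WM=7; [0,7) fires=9
i=9 t=10 v=1: → [7,14); WM=7
i=10 t=9 v=3: → [7,14); WM=7
i=11 t=12 v=4: → [7,14); WM=10
i=12 t=15 v=5: → [14,21); WM=10
i=13 t=19 v=2: → [14,21); WM=10
i=14 t=21 v=7: → [21,28); WM=19; [7,14) fires=6
i=15 t=24 v=5: → [21,28); WM=19
i=16 t=22 v=4: → [21,28); WM=19
i=17 t=20 v=8: → [14,21); WM=22; [14,21) fires=8

[0,7)=9 [7,14)=6 [14,21)=8 [21,28)=7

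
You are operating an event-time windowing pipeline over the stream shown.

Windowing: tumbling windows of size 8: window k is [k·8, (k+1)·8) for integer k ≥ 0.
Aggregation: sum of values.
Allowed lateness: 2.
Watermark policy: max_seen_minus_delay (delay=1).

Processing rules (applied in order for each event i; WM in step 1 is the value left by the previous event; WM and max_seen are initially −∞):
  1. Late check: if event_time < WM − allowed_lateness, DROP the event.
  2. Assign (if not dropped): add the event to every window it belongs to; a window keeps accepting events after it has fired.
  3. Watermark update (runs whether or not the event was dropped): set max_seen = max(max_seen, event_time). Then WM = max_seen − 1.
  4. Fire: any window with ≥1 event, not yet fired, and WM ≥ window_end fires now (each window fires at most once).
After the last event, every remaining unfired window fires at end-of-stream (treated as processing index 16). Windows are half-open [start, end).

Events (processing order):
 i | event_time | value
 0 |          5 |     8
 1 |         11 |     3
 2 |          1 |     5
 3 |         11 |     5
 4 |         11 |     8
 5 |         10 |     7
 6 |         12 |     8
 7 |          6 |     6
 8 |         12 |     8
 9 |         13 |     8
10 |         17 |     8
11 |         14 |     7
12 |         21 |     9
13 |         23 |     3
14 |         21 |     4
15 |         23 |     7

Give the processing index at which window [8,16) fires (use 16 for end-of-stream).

10

i=0 t=5 v=8: → [0,8); WM=4
i=1 t=11 v=3: → [8,16); WM=10; [0,8) fires=8
i=2 t=1 v=5: DROP (t<10-2); WM=10
i=3 t=11 v=5: → [8,16); WM=10
i=4 t=11 v=8: → [8,16); WM=10
i=5 t=10 v=7: → [8,16); WM=10
i=6 t=12 v=8: → [8,16); WM=11
i=7 t=6 v=6: DROP (t<11-2); WM=11
i=8 t=12 v=8: → [8,16); WM=11
i=9 t=13 v=8: → [8,16); WM=12
i=10 t=17 v=8: → [16,24); WM=16; [8,16) fires=47
i=11 t=14 v=7: → [8,16); WM=16
i=12 t=21 v=9: → [16,24); WM=20
i=13 t=23 v=3: → [16,24); WM=22
i=14 t=21 v=4: → [16,24); WM=22
i=15 t=23 v=7: → [16,24); WM=22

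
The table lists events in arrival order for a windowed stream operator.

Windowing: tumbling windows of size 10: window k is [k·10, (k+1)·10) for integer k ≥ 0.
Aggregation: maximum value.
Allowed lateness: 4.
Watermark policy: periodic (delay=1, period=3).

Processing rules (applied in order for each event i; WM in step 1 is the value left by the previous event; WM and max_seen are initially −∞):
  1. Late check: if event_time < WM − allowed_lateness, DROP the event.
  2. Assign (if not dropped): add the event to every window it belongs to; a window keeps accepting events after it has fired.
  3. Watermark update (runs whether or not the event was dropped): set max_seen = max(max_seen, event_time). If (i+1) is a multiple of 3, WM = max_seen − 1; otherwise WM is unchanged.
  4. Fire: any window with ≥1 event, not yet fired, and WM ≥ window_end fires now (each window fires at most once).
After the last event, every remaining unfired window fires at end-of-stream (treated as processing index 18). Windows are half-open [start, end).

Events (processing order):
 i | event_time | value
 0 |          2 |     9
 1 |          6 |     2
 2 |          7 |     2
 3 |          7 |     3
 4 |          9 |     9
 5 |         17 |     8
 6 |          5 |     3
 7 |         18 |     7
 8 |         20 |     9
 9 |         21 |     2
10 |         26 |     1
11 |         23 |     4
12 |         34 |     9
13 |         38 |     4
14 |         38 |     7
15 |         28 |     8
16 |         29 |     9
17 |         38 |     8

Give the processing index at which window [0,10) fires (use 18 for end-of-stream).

i=0 t=2 v=9: → [0,10); WM=−∞
i=1 t=6 v=2: → [0,10); WM=−∞
i=2 t=7 v=2: → [0,10); WM=6
i=3 t=7 v=3: → [0,10); WM=6
i=4 t=9 v=9: → [0,10); WM=6
i=5 t=17 v=8: → [10,20); WM=16; [0,10) fires=9
i=6 t=5 v=3: DROP (t<16-4); WM=16
i=7 t=18 v=7: → [10,20); WM=16
i=8 t=20 v=9: → [20,30); WM=19
i=9 t=21 v=2: → [20,30); WM=19
i=10 t=26 v=1: → [20,30); WM=19
i=11 t=23 v=4: → [20,30); WM=25; [10,20) fires=8
i=12 t=34 v=9: → [30,40); WM=25
i=13 t=38 v=4: → [30,40); WM=25
i=14 t=38 v=7: → [30,40); WM=37; [20,30) fires=9
i=15 t=28 v=8: DROP (t<37-4); WM=37
i=16 t=29 v=9: DROP (t<37-4); WM=37
i=17 t=38 v=8: → [30,40); WM=37

5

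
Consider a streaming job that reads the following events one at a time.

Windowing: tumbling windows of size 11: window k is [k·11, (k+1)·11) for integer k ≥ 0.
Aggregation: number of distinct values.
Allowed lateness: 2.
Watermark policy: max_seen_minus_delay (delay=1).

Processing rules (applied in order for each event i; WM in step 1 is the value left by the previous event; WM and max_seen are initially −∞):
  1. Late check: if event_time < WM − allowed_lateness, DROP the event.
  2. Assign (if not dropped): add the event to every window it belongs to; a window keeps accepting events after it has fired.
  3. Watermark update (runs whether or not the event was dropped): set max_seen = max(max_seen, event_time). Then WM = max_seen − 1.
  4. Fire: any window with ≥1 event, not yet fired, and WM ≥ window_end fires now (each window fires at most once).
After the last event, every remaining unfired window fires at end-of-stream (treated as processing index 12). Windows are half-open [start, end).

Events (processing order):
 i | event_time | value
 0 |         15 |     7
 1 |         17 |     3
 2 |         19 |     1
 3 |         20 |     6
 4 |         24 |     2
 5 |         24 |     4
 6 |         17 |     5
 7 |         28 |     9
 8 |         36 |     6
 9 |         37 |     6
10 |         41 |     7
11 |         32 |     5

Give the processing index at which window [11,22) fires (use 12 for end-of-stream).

4

i=0 t=15 v=7: → [11,22); WM=14
i=1 t=17 v=3: → [11,22); WM=16
i=2 t=19 v=1: → [11,22); WM=18
i=3 t=20 v=6: → [11,22); WM=19
i=4 t=24 v=2: → [22,33); WM=23; [11,22) fires=4
i=5 t=24 v=4: → [22,33); WM=23
i=6 t=17 v=5: DROP (t<23-2); WM=23
i=7 t=28 v=9: → [22,33); WM=27
i=8 t=36 v=6: → [33,44); WM=35; [22,33) fires=3
i=9 t=37 v=6: → [33,44); WM=36
i=10 t=41 v=7: → [33,44); WM=40
i=11 t=32 v=5: DROP (t<40-2); WM=40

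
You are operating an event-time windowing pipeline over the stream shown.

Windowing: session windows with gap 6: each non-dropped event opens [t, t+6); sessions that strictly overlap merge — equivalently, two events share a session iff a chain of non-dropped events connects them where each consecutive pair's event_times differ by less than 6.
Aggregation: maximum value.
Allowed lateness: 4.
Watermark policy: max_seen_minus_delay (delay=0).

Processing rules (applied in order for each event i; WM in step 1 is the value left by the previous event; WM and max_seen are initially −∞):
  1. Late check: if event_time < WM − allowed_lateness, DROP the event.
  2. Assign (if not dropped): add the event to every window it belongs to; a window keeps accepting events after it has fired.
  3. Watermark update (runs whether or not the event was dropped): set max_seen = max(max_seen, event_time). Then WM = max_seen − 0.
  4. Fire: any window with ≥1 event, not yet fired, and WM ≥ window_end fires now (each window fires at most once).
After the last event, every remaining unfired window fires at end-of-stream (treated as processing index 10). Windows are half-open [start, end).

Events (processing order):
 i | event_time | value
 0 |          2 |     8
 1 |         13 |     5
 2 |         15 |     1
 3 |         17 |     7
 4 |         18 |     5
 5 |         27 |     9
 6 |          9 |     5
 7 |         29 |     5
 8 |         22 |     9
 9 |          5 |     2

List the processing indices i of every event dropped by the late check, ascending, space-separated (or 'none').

6 8 9

i=0 t=2 v=8: → [2,8); WM=2
i=1 t=13 v=5: → [13,19); WM=13
i=2 t=15 v=1: → [13,21); WM=15
i=3 t=17 v=7: → [13,23); WM=17
i=4 t=18 v=5: → [13,24); WM=18
i=5 t=27 v=9: → [27,33); WM=27
i=6 t=9 v=5: DROP (t<27-4); WM=27
i=7 t=29 v=5: → [27,35); WM=29
i=8 t=22 v=9: DROP (t<29-4); WM=29
i=9 t=5 v=2: DROP (t<29-4); WM=29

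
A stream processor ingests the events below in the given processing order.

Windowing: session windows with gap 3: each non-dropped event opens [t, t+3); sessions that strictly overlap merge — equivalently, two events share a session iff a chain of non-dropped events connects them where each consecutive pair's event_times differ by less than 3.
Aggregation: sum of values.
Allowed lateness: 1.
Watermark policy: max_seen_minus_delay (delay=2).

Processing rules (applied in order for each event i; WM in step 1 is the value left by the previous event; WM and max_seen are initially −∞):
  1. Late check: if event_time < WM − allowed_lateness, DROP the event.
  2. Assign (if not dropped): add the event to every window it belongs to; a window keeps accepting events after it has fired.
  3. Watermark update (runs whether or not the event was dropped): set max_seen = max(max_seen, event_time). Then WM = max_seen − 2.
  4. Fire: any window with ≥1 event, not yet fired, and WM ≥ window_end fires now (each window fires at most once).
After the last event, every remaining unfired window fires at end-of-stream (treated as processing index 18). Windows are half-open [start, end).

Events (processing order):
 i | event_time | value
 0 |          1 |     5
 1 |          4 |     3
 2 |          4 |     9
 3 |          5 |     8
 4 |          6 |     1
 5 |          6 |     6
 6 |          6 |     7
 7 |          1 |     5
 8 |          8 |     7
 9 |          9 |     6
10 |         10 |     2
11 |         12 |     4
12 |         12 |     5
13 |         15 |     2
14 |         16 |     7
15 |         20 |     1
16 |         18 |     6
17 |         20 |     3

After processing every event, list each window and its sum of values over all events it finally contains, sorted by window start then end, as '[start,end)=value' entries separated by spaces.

i=0 t=1 v=5: → [1,4); WM=-1
i=1 t=4 v=3: → [4,7); WM=2
i=2 t=4 v=9: → [4,7); WM=2
i=3 t=5 v=8: → [4,8); WM=3
i=4 t=6 v=1: → [4,9); WM=4
i=5 t=6 v=6: → [4,9); WM=4
i=6 t=6 v=7: → [4,9); WM=4
i=7 t=1 v=5: DROP (t<4-1); WM=4
i=8 t=8 v=7: → [4,11); WM=6
i=9 t=9 v=6: → [4,12); WM=7
i=10 t=10 v=2: → [4,13); WM=8
i=11 t=12 v=4: → [4,15); WM=10
i=12 t=12 v=5: → [4,15); WM=10
i=13 t=15 v=2: → [15,18); WM=13
i=14 t=16 v=7: → [15,19); WM=14
i=15 t=20 v=1: → [20,23); WM=18
i=16 t=18 v=6: → [15,23); WM=18
i=17 t=20 v=3: → [15,23); WM=18

[1,4)=5 [4,15)=58 [15,23)=19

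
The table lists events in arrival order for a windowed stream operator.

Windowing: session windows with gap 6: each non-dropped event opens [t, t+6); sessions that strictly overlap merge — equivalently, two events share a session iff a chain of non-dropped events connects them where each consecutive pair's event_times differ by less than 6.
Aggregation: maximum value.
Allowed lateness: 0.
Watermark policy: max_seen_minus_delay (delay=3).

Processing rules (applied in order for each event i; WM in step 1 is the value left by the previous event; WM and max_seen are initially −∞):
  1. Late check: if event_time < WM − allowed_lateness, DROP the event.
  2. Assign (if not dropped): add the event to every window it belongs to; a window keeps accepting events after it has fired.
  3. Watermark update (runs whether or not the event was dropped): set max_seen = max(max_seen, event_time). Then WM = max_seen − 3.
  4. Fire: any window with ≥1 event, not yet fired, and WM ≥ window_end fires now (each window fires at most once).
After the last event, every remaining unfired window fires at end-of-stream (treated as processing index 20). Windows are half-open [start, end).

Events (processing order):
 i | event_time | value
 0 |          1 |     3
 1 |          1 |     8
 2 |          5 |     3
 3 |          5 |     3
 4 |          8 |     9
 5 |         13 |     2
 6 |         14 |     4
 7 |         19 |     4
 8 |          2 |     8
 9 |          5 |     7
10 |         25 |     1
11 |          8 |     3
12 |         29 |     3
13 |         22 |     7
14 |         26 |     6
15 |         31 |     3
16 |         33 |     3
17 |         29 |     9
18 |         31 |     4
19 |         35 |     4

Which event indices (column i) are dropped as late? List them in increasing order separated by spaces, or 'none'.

8 9 11 13 17

i=0 t=1 v=3: → [1,7); WM=-2
i=1 t=1 v=8: → [1,7); WM=-2
i=2 t=5 v=3: → [1,11); WM=2
i=3 t=5 v=3: → [1,11); WM=2
i=4 t=8 v=9: → [1,14); WM=5
i=5 t=13 v=2: → [1,19); WM=10
i=6 t=14 v=4: → [1,20); WM=11
i=7 t=19 v=4: → [1,25); WM=16
i=8 t=2 v=8: DROP (t<16-0); WM=16
i=9 t=5 v=7: DROP (t<16-0); WM=16
i=10 t=25 v=1: → [25,31); WM=22
i=11 t=8 v=3: DROP (t<22-0); WM=22
i=12 t=29 v=3: → [25,35); WM=26
i=13 t=22 v=7: DROP (t<26-0); WM=26
i=14 t=26 v=6: → [25,35); WM=26
i=15 t=31 v=3: → [25,37); WM=28
i=16 t=33 v=3: → [25,39); WM=30
i=17 t=29 v=9: DROP (t<30-0); WM=30
i=18 t=31 v=4: → [25,39); WM=30
i=19 t=35 v=4: → [25,41); WM=32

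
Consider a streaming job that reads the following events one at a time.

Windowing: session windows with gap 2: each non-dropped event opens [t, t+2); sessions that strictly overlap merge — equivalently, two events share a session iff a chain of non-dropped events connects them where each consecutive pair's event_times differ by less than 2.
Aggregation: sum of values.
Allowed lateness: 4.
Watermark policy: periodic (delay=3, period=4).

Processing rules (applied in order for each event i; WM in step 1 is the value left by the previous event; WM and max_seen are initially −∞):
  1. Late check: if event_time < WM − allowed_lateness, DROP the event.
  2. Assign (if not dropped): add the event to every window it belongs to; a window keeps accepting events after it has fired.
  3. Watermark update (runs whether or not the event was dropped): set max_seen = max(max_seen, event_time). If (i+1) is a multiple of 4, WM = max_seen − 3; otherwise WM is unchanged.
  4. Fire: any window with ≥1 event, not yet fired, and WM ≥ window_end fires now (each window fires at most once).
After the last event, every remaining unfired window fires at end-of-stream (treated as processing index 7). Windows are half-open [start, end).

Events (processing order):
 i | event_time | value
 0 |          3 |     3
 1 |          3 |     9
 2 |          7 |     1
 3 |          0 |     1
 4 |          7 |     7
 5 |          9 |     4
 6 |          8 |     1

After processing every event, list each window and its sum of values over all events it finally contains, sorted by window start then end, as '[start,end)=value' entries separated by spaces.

[0,2)=1 [3,5)=12 [7,11)=13

i=0 t=3 v=3: → [3,5); WM=−∞
i=1 t=3 v=9: → [3,5); WM=−∞
i=2 t=7 v=1: → [7,9); WM=−∞
i=3 t=0 v=1: → [0,2); WM=4
i=4 t=7 v=7: → [7,9); WM=4
i=5 t=9 v=4: → [9,11); WM=4
i=6 t=8 v=1: → [7,11); WM=4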